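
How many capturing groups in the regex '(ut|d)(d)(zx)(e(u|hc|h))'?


To count capturing groups, count each '(' that starts a group.
Pattern: '(ut|d)(d)(zx)(e(u|hc|h))'
Walking through the pattern:
  Position 0: '(' -> group #1
  Position 6: '(' -> group #2
  Position 9: '(' -> group #3
  Position 13: '(' -> group #4
  Position 15: '(' -> group #5
Total capturing groups: 5

5


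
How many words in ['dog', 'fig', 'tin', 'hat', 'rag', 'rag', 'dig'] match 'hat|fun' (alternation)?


Alternation 'hat|fun' matches either 'hat' or 'fun'.
Checking each word:
  'dog' -> no
  'fig' -> no
  'tin' -> no
  'hat' -> MATCH
  'rag' -> no
  'rag' -> no
  'dig' -> no
Matches: ['hat']
Count: 1

1


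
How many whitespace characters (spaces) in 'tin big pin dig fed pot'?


\s matches whitespace characters (spaces, tabs, etc.).
Text: 'tin big pin dig fed pot'
This text has 6 words separated by spaces.
Number of spaces = number of words - 1 = 6 - 1 = 5

5


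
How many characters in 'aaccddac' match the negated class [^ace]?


Negated class [^ace] matches any char NOT in {a, c, e}
Scanning 'aaccddac':
  pos 0: 'a' -> no (excluded)
  pos 1: 'a' -> no (excluded)
  pos 2: 'c' -> no (excluded)
  pos 3: 'c' -> no (excluded)
  pos 4: 'd' -> MATCH
  pos 5: 'd' -> MATCH
  pos 6: 'a' -> no (excluded)
  pos 7: 'c' -> no (excluded)
Total matches: 2

2


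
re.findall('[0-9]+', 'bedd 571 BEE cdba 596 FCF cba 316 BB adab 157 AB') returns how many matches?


Pattern '[0-9]+' finds one or more digits.
Text: 'bedd 571 BEE cdba 596 FCF cba 316 BB adab 157 AB'
Scanning for matches:
  Match 1: '571'
  Match 2: '596'
  Match 3: '316'
  Match 4: '157'
Total matches: 4

4


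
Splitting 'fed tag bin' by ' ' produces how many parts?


Splitting by ' ' breaks the string at each occurrence of the separator.
Text: 'fed tag bin'
Parts after split:
  Part 1: 'fed'
  Part 2: 'tag'
  Part 3: 'bin'
Total parts: 3

3


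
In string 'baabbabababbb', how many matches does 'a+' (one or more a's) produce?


Pattern 'a+' matches one or more consecutive a's.
String: 'baabbabababbb'
Scanning for runs of a:
  Match 1: 'aa' (length 2)
  Match 2: 'a' (length 1)
  Match 3: 'a' (length 1)
  Match 4: 'a' (length 1)
Total matches: 4

4


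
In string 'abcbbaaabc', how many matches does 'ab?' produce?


Pattern 'ab?' matches 'a' optionally followed by 'b'.
String: 'abcbbaaabc'
Scanning left to right for 'a' then checking next char:
  Match 1: 'ab' (a followed by b)
  Match 2: 'a' (a not followed by b)
  Match 3: 'a' (a not followed by b)
  Match 4: 'ab' (a followed by b)
Total matches: 4

4


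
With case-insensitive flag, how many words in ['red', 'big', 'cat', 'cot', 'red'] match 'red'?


Case-insensitive matching: compare each word's lowercase form to 'red'.
  'red' -> lower='red' -> MATCH
  'big' -> lower='big' -> no
  'cat' -> lower='cat' -> no
  'cot' -> lower='cot' -> no
  'red' -> lower='red' -> MATCH
Matches: ['red', 'red']
Count: 2

2


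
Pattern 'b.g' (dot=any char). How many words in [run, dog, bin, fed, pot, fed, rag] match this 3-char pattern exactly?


Pattern 'b.g' means: starts with 'b', any single char, ends with 'g'.
Checking each word (must be exactly 3 chars):
  'run' (len=3): no
  'dog' (len=3): no
  'bin' (len=3): no
  'fed' (len=3): no
  'pot' (len=3): no
  'fed' (len=3): no
  'rag' (len=3): no
Matching words: []
Total: 0

0


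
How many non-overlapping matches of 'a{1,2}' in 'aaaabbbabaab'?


Pattern 'a{1,2}' matches between 1 and 2 consecutive a's (greedy).
String: 'aaaabbbabaab'
Finding runs of a's and applying greedy matching:
  Run at pos 0: 'aaaa' (length 4)
  Run at pos 7: 'a' (length 1)
  Run at pos 9: 'aa' (length 2)
Matches: ['aa', 'aa', 'a', 'aa']
Count: 4

4


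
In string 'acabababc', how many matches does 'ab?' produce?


Pattern 'ab?' matches 'a' optionally followed by 'b'.
String: 'acabababc'
Scanning left to right for 'a' then checking next char:
  Match 1: 'a' (a not followed by b)
  Match 2: 'ab' (a followed by b)
  Match 3: 'ab' (a followed by b)
  Match 4: 'ab' (a followed by b)
Total matches: 4

4


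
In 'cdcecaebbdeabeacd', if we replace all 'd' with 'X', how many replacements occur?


re.sub('d', 'X', text) replaces every occurrence of 'd' with 'X'.
Text: 'cdcecaebbdeabeacd'
Scanning for 'd':
  pos 1: 'd' -> replacement #1
  pos 9: 'd' -> replacement #2
  pos 16: 'd' -> replacement #3
Total replacements: 3

3


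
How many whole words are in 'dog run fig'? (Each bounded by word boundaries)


Word boundaries (\b) mark the start/end of each word.
Text: 'dog run fig'
Splitting by whitespace:
  Word 1: 'dog'
  Word 2: 'run'
  Word 3: 'fig'
Total whole words: 3

3


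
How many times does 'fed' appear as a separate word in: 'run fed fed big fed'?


Scanning each word for exact match 'fed':
  Word 1: 'run' -> no
  Word 2: 'fed' -> MATCH
  Word 3: 'fed' -> MATCH
  Word 4: 'big' -> no
  Word 5: 'fed' -> MATCH
Total matches: 3

3


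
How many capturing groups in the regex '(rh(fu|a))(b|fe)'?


To count capturing groups, count each '(' that starts a group.
Pattern: '(rh(fu|a))(b|fe)'
Walking through the pattern:
  Position 0: '(' -> group #1
  Position 3: '(' -> group #2
  Position 10: '(' -> group #3
Total capturing groups: 3

3


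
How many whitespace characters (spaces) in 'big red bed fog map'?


\s matches whitespace characters (spaces, tabs, etc.).
Text: 'big red bed fog map'
This text has 5 words separated by spaces.
Number of spaces = number of words - 1 = 5 - 1 = 4

4


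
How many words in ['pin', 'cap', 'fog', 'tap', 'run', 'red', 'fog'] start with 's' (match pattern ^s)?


Pattern ^s anchors to start of word. Check which words begin with 's':
  'pin' -> no
  'cap' -> no
  'fog' -> no
  'tap' -> no
  'run' -> no
  'red' -> no
  'fog' -> no
Matching words: []
Count: 0

0


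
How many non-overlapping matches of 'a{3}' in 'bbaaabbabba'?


Pattern 'a{3}' matches exactly 3 consecutive a's (greedy, non-overlapping).
String: 'bbaaabbabba'
Scanning for runs of a's:
  Run at pos 2: 'aaa' (length 3) -> 1 match(es)
  Run at pos 7: 'a' (length 1) -> 0 match(es)
  Run at pos 10: 'a' (length 1) -> 0 match(es)
Matches found: ['aaa']
Total: 1

1


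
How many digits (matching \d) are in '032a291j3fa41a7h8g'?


\d matches any digit 0-9.
Scanning '032a291j3fa41a7h8g':
  pos 0: '0' -> DIGIT
  pos 1: '3' -> DIGIT
  pos 2: '2' -> DIGIT
  pos 4: '2' -> DIGIT
  pos 5: '9' -> DIGIT
  pos 6: '1' -> DIGIT
  pos 8: '3' -> DIGIT
  pos 11: '4' -> DIGIT
  pos 12: '1' -> DIGIT
  pos 14: '7' -> DIGIT
  pos 16: '8' -> DIGIT
Digits found: ['0', '3', '2', '2', '9', '1', '3', '4', '1', '7', '8']
Total: 11

11


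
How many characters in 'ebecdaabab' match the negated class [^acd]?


Negated class [^acd] matches any char NOT in {a, c, d}
Scanning 'ebecdaabab':
  pos 0: 'e' -> MATCH
  pos 1: 'b' -> MATCH
  pos 2: 'e' -> MATCH
  pos 3: 'c' -> no (excluded)
  pos 4: 'd' -> no (excluded)
  pos 5: 'a' -> no (excluded)
  pos 6: 'a' -> no (excluded)
  pos 7: 'b' -> MATCH
  pos 8: 'a' -> no (excluded)
  pos 9: 'b' -> MATCH
Total matches: 5

5


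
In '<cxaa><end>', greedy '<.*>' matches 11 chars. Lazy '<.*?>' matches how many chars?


Greedy '<.*>' tries to match as MUCH as possible.
Lazy '<.*?>' tries to match as LITTLE as possible.

String: '<cxaa><end>'
Greedy '<.*>' starts at first '<' and extends to the LAST '>': '<cxaa><end>' (11 chars)
Lazy '<.*?>' starts at first '<' and stops at the FIRST '>': '<cxaa>' (6 chars)

6


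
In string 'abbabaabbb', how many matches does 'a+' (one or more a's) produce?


Pattern 'a+' matches one or more consecutive a's.
String: 'abbabaabbb'
Scanning for runs of a:
  Match 1: 'a' (length 1)
  Match 2: 'a' (length 1)
  Match 3: 'aa' (length 2)
Total matches: 3

3


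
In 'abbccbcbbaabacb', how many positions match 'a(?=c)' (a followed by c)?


Lookahead 'a(?=c)' matches 'a' only when followed by 'c'.
String: 'abbccbcbbaabacb'
Checking each position where char is 'a':
  pos 0: 'a' -> no (next='b')
  pos 9: 'a' -> no (next='a')
  pos 10: 'a' -> no (next='b')
  pos 12: 'a' -> MATCH (next='c')
Matching positions: [12]
Count: 1

1


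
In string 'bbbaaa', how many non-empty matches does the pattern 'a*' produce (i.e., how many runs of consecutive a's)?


Pattern 'a*' matches zero or more a's. We want non-empty runs of consecutive a's.
String: 'bbbaaa'
Walking through the string to find runs of a's:
  Run 1: positions 3-5 -> 'aaa'
Non-empty runs found: ['aaa']
Count: 1

1


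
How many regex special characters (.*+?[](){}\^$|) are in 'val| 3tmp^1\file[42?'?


Regex special characters are: . * + ? [ ] ( ) { } \ ^ $ |
Scanning 'val| 3tmp^1\file[42?':
  pos 3: '|' -> SPECIAL
  pos 9: '^' -> SPECIAL
  pos 11: '\' -> SPECIAL
  pos 16: '[' -> SPECIAL
  pos 19: '?' -> SPECIAL
Special chars found: ['|', '^', '\\', '[', '?']
Total: 5

5


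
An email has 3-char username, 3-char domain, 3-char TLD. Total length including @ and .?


An email address has format: username@domain.tld
Username length: 3
'@' character: 1
Domain length: 3
'.' character: 1
TLD length: 3
Total = 3 + 1 + 3 + 1 + 3 = 11

11


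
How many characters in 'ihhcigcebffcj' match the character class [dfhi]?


Character class [dfhi] matches any of: {d, f, h, i}
Scanning string 'ihhcigcebffcj' character by character:
  pos 0: 'i' -> MATCH
  pos 1: 'h' -> MATCH
  pos 2: 'h' -> MATCH
  pos 3: 'c' -> no
  pos 4: 'i' -> MATCH
  pos 5: 'g' -> no
  pos 6: 'c' -> no
  pos 7: 'e' -> no
  pos 8: 'b' -> no
  pos 9: 'f' -> MATCH
  pos 10: 'f' -> MATCH
  pos 11: 'c' -> no
  pos 12: 'j' -> no
Total matches: 6

6


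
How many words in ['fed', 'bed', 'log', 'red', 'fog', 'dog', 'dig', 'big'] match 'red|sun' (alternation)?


Alternation 'red|sun' matches either 'red' or 'sun'.
Checking each word:
  'fed' -> no
  'bed' -> no
  'log' -> no
  'red' -> MATCH
  'fog' -> no
  'dog' -> no
  'dig' -> no
  'big' -> no
Matches: ['red']
Count: 1

1


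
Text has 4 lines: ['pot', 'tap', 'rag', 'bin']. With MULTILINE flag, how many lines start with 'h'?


With MULTILINE flag, ^ matches the start of each line.
Lines: ['pot', 'tap', 'rag', 'bin']
Checking which lines start with 'h':
  Line 1: 'pot' -> no
  Line 2: 'tap' -> no
  Line 3: 'rag' -> no
  Line 4: 'bin' -> no
Matching lines: []
Count: 0

0


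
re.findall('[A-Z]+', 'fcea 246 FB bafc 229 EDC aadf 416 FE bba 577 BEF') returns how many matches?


Pattern '[A-Z]+' finds one or more uppercase letters.
Text: 'fcea 246 FB bafc 229 EDC aadf 416 FE bba 577 BEF'
Scanning for matches:
  Match 1: 'FB'
  Match 2: 'EDC'
  Match 3: 'FE'
  Match 4: 'BEF'
Total matches: 4

4


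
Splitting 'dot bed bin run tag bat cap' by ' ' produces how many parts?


Splitting by ' ' breaks the string at each occurrence of the separator.
Text: 'dot bed bin run tag bat cap'
Parts after split:
  Part 1: 'dot'
  Part 2: 'bed'
  Part 3: 'bin'
  Part 4: 'run'
  Part 5: 'tag'
  Part 6: 'bat'
  Part 7: 'cap'
Total parts: 7

7


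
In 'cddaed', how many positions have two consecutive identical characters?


Looking for consecutive identical characters in 'cddaed':
  pos 0-1: 'c' vs 'd' -> different
  pos 1-2: 'd' vs 'd' -> MATCH ('dd')
  pos 2-3: 'd' vs 'a' -> different
  pos 3-4: 'a' vs 'e' -> different
  pos 4-5: 'e' vs 'd' -> different
Consecutive identical pairs: ['dd']
Count: 1

1


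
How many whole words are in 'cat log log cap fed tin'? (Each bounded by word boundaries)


Word boundaries (\b) mark the start/end of each word.
Text: 'cat log log cap fed tin'
Splitting by whitespace:
  Word 1: 'cat'
  Word 2: 'log'
  Word 3: 'log'
  Word 4: 'cap'
  Word 5: 'fed'
  Word 6: 'tin'
Total whole words: 6

6


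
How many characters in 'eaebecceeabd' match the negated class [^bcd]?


Negated class [^bcd] matches any char NOT in {b, c, d}
Scanning 'eaebecceeabd':
  pos 0: 'e' -> MATCH
  pos 1: 'a' -> MATCH
  pos 2: 'e' -> MATCH
  pos 3: 'b' -> no (excluded)
  pos 4: 'e' -> MATCH
  pos 5: 'c' -> no (excluded)
  pos 6: 'c' -> no (excluded)
  pos 7: 'e' -> MATCH
  pos 8: 'e' -> MATCH
  pos 9: 'a' -> MATCH
  pos 10: 'b' -> no (excluded)
  pos 11: 'd' -> no (excluded)
Total matches: 7

7


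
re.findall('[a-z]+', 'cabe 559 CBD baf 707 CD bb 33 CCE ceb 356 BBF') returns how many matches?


Pattern '[a-z]+' finds one or more lowercase letters.
Text: 'cabe 559 CBD baf 707 CD bb 33 CCE ceb 356 BBF'
Scanning for matches:
  Match 1: 'cabe'
  Match 2: 'baf'
  Match 3: 'bb'
  Match 4: 'ceb'
Total matches: 4

4


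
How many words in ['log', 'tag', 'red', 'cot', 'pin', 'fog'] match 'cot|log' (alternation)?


Alternation 'cot|log' matches either 'cot' or 'log'.
Checking each word:
  'log' -> MATCH
  'tag' -> no
  'red' -> no
  'cot' -> MATCH
  'pin' -> no
  'fog' -> no
Matches: ['log', 'cot']
Count: 2

2


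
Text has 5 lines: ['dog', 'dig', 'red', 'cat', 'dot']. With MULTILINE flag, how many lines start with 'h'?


With MULTILINE flag, ^ matches the start of each line.
Lines: ['dog', 'dig', 'red', 'cat', 'dot']
Checking which lines start with 'h':
  Line 1: 'dog' -> no
  Line 2: 'dig' -> no
  Line 3: 'red' -> no
  Line 4: 'cat' -> no
  Line 5: 'dot' -> no
Matching lines: []
Count: 0

0


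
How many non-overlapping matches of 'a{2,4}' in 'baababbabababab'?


Pattern 'a{2,4}' matches between 2 and 4 consecutive a's (greedy).
String: 'baababbabababab'
Finding runs of a's and applying greedy matching:
  Run at pos 1: 'aa' (length 2)
  Run at pos 4: 'a' (length 1)
  Run at pos 7: 'a' (length 1)
  Run at pos 9: 'a' (length 1)
  Run at pos 11: 'a' (length 1)
  Run at pos 13: 'a' (length 1)
Matches: ['aa']
Count: 1

1


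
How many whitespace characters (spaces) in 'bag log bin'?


\s matches whitespace characters (spaces, tabs, etc.).
Text: 'bag log bin'
This text has 3 words separated by spaces.
Number of spaces = number of words - 1 = 3 - 1 = 2

2


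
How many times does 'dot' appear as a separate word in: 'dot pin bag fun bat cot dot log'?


Scanning each word for exact match 'dot':
  Word 1: 'dot' -> MATCH
  Word 2: 'pin' -> no
  Word 3: 'bag' -> no
  Word 4: 'fun' -> no
  Word 5: 'bat' -> no
  Word 6: 'cot' -> no
  Word 7: 'dot' -> MATCH
  Word 8: 'log' -> no
Total matches: 2

2


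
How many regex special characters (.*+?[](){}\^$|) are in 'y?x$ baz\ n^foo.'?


Regex special characters are: . * + ? [ ] ( ) { } \ ^ $ |
Scanning 'y?x$ baz\ n^foo.':
  pos 1: '?' -> SPECIAL
  pos 3: '$' -> SPECIAL
  pos 8: '\' -> SPECIAL
  pos 11: '^' -> SPECIAL
  pos 15: '.' -> SPECIAL
Special chars found: ['?', '$', '\\', '^', '.']
Total: 5

5


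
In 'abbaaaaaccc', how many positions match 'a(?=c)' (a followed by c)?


Lookahead 'a(?=c)' matches 'a' only when followed by 'c'.
String: 'abbaaaaaccc'
Checking each position where char is 'a':
  pos 0: 'a' -> no (next='b')
  pos 3: 'a' -> no (next='a')
  pos 4: 'a' -> no (next='a')
  pos 5: 'a' -> no (next='a')
  pos 6: 'a' -> no (next='a')
  pos 7: 'a' -> MATCH (next='c')
Matching positions: [7]
Count: 1

1


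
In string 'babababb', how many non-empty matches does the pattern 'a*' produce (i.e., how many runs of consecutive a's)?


Pattern 'a*' matches zero or more a's. We want non-empty runs of consecutive a's.
String: 'babababb'
Walking through the string to find runs of a's:
  Run 1: positions 1-1 -> 'a'
  Run 2: positions 3-3 -> 'a'
  Run 3: positions 5-5 -> 'a'
Non-empty runs found: ['a', 'a', 'a']
Count: 3

3


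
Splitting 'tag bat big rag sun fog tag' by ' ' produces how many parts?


Splitting by ' ' breaks the string at each occurrence of the separator.
Text: 'tag bat big rag sun fog tag'
Parts after split:
  Part 1: 'tag'
  Part 2: 'bat'
  Part 3: 'big'
  Part 4: 'rag'
  Part 5: 'sun'
  Part 6: 'fog'
  Part 7: 'tag'
Total parts: 7

7


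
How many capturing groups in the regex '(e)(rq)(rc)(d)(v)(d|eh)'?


To count capturing groups, count each '(' that starts a group.
Pattern: '(e)(rq)(rc)(d)(v)(d|eh)'
Walking through the pattern:
  Position 0: '(' -> group #1
  Position 3: '(' -> group #2
  Position 7: '(' -> group #3
  Position 11: '(' -> group #4
  Position 14: '(' -> group #5
  Position 17: '(' -> group #6
Total capturing groups: 6

6


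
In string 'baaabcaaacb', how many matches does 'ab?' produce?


Pattern 'ab?' matches 'a' optionally followed by 'b'.
String: 'baaabcaaacb'
Scanning left to right for 'a' then checking next char:
  Match 1: 'a' (a not followed by b)
  Match 2: 'a' (a not followed by b)
  Match 3: 'ab' (a followed by b)
  Match 4: 'a' (a not followed by b)
  Match 5: 'a' (a not followed by b)
  Match 6: 'a' (a not followed by b)
Total matches: 6

6


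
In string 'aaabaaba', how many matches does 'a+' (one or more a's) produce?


Pattern 'a+' matches one or more consecutive a's.
String: 'aaabaaba'
Scanning for runs of a:
  Match 1: 'aaa' (length 3)
  Match 2: 'aa' (length 2)
  Match 3: 'a' (length 1)
Total matches: 3

3


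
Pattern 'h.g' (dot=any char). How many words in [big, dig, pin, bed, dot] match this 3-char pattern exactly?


Pattern 'h.g' means: starts with 'h', any single char, ends with 'g'.
Checking each word (must be exactly 3 chars):
  'big' (len=3): no
  'dig' (len=3): no
  'pin' (len=3): no
  'bed' (len=3): no
  'dot' (len=3): no
Matching words: []
Total: 0

0


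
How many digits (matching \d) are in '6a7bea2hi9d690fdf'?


\d matches any digit 0-9.
Scanning '6a7bea2hi9d690fdf':
  pos 0: '6' -> DIGIT
  pos 2: '7' -> DIGIT
  pos 6: '2' -> DIGIT
  pos 9: '9' -> DIGIT
  pos 11: '6' -> DIGIT
  pos 12: '9' -> DIGIT
  pos 13: '0' -> DIGIT
Digits found: ['6', '7', '2', '9', '6', '9', '0']
Total: 7

7


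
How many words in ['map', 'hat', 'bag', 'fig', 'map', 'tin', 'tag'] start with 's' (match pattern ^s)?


Pattern ^s anchors to start of word. Check which words begin with 's':
  'map' -> no
  'hat' -> no
  'bag' -> no
  'fig' -> no
  'map' -> no
  'tin' -> no
  'tag' -> no
Matching words: []
Count: 0

0


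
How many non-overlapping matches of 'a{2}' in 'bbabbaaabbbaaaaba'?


Pattern 'a{2}' matches exactly 2 consecutive a's (greedy, non-overlapping).
String: 'bbabbaaabbbaaaaba'
Scanning for runs of a's:
  Run at pos 2: 'a' (length 1) -> 0 match(es)
  Run at pos 5: 'aaa' (length 3) -> 1 match(es)
  Run at pos 11: 'aaaa' (length 4) -> 2 match(es)
  Run at pos 16: 'a' (length 1) -> 0 match(es)
Matches found: ['aa', 'aa', 'aa']
Total: 3

3


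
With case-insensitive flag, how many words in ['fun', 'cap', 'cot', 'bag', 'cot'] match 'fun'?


Case-insensitive matching: compare each word's lowercase form to 'fun'.
  'fun' -> lower='fun' -> MATCH
  'cap' -> lower='cap' -> no
  'cot' -> lower='cot' -> no
  'bag' -> lower='bag' -> no
  'cot' -> lower='cot' -> no
Matches: ['fun']
Count: 1

1


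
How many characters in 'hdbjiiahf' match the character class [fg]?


Character class [fg] matches any of: {f, g}
Scanning string 'hdbjiiahf' character by character:
  pos 0: 'h' -> no
  pos 1: 'd' -> no
  pos 2: 'b' -> no
  pos 3: 'j' -> no
  pos 4: 'i' -> no
  pos 5: 'i' -> no
  pos 6: 'a' -> no
  pos 7: 'h' -> no
  pos 8: 'f' -> MATCH
Total matches: 1

1


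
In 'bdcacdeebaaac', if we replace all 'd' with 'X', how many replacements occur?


re.sub('d', 'X', text) replaces every occurrence of 'd' with 'X'.
Text: 'bdcacdeebaaac'
Scanning for 'd':
  pos 1: 'd' -> replacement #1
  pos 5: 'd' -> replacement #2
Total replacements: 2

2


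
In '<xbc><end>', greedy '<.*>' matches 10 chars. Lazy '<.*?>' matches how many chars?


Greedy '<.*>' tries to match as MUCH as possible.
Lazy '<.*?>' tries to match as LITTLE as possible.

String: '<xbc><end>'
Greedy '<.*>' starts at first '<' and extends to the LAST '>': '<xbc><end>' (10 chars)
Lazy '<.*?>' starts at first '<' and stops at the FIRST '>': '<xbc>' (5 chars)

5


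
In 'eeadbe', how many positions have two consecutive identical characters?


Looking for consecutive identical characters in 'eeadbe':
  pos 0-1: 'e' vs 'e' -> MATCH ('ee')
  pos 1-2: 'e' vs 'a' -> different
  pos 2-3: 'a' vs 'd' -> different
  pos 3-4: 'd' vs 'b' -> different
  pos 4-5: 'b' vs 'e' -> different
Consecutive identical pairs: ['ee']
Count: 1

1


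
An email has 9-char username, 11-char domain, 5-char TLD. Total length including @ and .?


An email address has format: username@domain.tld
Username length: 9
'@' character: 1
Domain length: 11
'.' character: 1
TLD length: 5
Total = 9 + 1 + 11 + 1 + 5 = 27

27


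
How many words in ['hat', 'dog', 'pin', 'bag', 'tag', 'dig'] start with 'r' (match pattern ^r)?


Pattern ^r anchors to start of word. Check which words begin with 'r':
  'hat' -> no
  'dog' -> no
  'pin' -> no
  'bag' -> no
  'tag' -> no
  'dig' -> no
Matching words: []
Count: 0

0


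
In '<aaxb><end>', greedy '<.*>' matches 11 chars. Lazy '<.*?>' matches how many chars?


Greedy '<.*>' tries to match as MUCH as possible.
Lazy '<.*?>' tries to match as LITTLE as possible.

String: '<aaxb><end>'
Greedy '<.*>' starts at first '<' and extends to the LAST '>': '<aaxb><end>' (11 chars)
Lazy '<.*?>' starts at first '<' and stops at the FIRST '>': '<aaxb>' (6 chars)

6


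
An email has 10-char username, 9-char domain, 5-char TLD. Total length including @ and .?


An email address has format: username@domain.tld
Username length: 10
'@' character: 1
Domain length: 9
'.' character: 1
TLD length: 5
Total = 10 + 1 + 9 + 1 + 5 = 26

26


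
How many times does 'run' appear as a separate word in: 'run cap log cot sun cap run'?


Scanning each word for exact match 'run':
  Word 1: 'run' -> MATCH
  Word 2: 'cap' -> no
  Word 3: 'log' -> no
  Word 4: 'cot' -> no
  Word 5: 'sun' -> no
  Word 6: 'cap' -> no
  Word 7: 'run' -> MATCH
Total matches: 2

2


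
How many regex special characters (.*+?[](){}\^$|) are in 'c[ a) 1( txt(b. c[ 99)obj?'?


Regex special characters are: . * + ? [ ] ( ) { } \ ^ $ |
Scanning 'c[ a) 1( txt(b. c[ 99)obj?':
  pos 1: '[' -> SPECIAL
  pos 4: ')' -> SPECIAL
  pos 7: '(' -> SPECIAL
  pos 12: '(' -> SPECIAL
  pos 14: '.' -> SPECIAL
  pos 17: '[' -> SPECIAL
  pos 21: ')' -> SPECIAL
  pos 25: '?' -> SPECIAL
Special chars found: ['[', ')', '(', '(', '.', '[', ')', '?']
Total: 8

8


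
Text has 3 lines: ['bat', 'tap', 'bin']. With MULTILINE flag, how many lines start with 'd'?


With MULTILINE flag, ^ matches the start of each line.
Lines: ['bat', 'tap', 'bin']
Checking which lines start with 'd':
  Line 1: 'bat' -> no
  Line 2: 'tap' -> no
  Line 3: 'bin' -> no
Matching lines: []
Count: 0

0


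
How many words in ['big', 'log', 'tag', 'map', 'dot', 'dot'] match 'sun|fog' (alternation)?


Alternation 'sun|fog' matches either 'sun' or 'fog'.
Checking each word:
  'big' -> no
  'log' -> no
  'tag' -> no
  'map' -> no
  'dot' -> no
  'dot' -> no
Matches: []
Count: 0

0


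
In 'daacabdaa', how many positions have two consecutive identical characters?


Looking for consecutive identical characters in 'daacabdaa':
  pos 0-1: 'd' vs 'a' -> different
  pos 1-2: 'a' vs 'a' -> MATCH ('aa')
  pos 2-3: 'a' vs 'c' -> different
  pos 3-4: 'c' vs 'a' -> different
  pos 4-5: 'a' vs 'b' -> different
  pos 5-6: 'b' vs 'd' -> different
  pos 6-7: 'd' vs 'a' -> different
  pos 7-8: 'a' vs 'a' -> MATCH ('aa')
Consecutive identical pairs: ['aa', 'aa']
Count: 2

2


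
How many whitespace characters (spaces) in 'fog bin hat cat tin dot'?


\s matches whitespace characters (spaces, tabs, etc.).
Text: 'fog bin hat cat tin dot'
This text has 6 words separated by spaces.
Number of spaces = number of words - 1 = 6 - 1 = 5

5


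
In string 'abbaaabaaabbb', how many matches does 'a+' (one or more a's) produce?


Pattern 'a+' matches one or more consecutive a's.
String: 'abbaaabaaabbb'
Scanning for runs of a:
  Match 1: 'a' (length 1)
  Match 2: 'aaa' (length 3)
  Match 3: 'aaa' (length 3)
Total matches: 3

3


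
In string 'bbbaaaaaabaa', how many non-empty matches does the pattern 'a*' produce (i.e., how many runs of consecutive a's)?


Pattern 'a*' matches zero or more a's. We want non-empty runs of consecutive a's.
String: 'bbbaaaaaabaa'
Walking through the string to find runs of a's:
  Run 1: positions 3-8 -> 'aaaaaa'
  Run 2: positions 10-11 -> 'aa'
Non-empty runs found: ['aaaaaa', 'aa']
Count: 2

2


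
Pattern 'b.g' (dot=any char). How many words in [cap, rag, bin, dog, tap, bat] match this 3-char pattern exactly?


Pattern 'b.g' means: starts with 'b', any single char, ends with 'g'.
Checking each word (must be exactly 3 chars):
  'cap' (len=3): no
  'rag' (len=3): no
  'bin' (len=3): no
  'dog' (len=3): no
  'tap' (len=3): no
  'bat' (len=3): no
Matching words: []
Total: 0

0


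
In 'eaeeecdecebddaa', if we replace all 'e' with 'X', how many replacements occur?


re.sub('e', 'X', text) replaces every occurrence of 'e' with 'X'.
Text: 'eaeeecdecebddaa'
Scanning for 'e':
  pos 0: 'e' -> replacement #1
  pos 2: 'e' -> replacement #2
  pos 3: 'e' -> replacement #3
  pos 4: 'e' -> replacement #4
  pos 7: 'e' -> replacement #5
  pos 9: 'e' -> replacement #6
Total replacements: 6

6


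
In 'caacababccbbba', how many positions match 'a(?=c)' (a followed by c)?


Lookahead 'a(?=c)' matches 'a' only when followed by 'c'.
String: 'caacababccbbba'
Checking each position where char is 'a':
  pos 1: 'a' -> no (next='a')
  pos 2: 'a' -> MATCH (next='c')
  pos 4: 'a' -> no (next='b')
  pos 6: 'a' -> no (next='b')
Matching positions: [2]
Count: 1

1


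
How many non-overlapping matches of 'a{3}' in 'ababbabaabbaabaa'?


Pattern 'a{3}' matches exactly 3 consecutive a's (greedy, non-overlapping).
String: 'ababbabaabbaabaa'
Scanning for runs of a's:
  Run at pos 0: 'a' (length 1) -> 0 match(es)
  Run at pos 2: 'a' (length 1) -> 0 match(es)
  Run at pos 5: 'a' (length 1) -> 0 match(es)
  Run at pos 7: 'aa' (length 2) -> 0 match(es)
  Run at pos 11: 'aa' (length 2) -> 0 match(es)
  Run at pos 14: 'aa' (length 2) -> 0 match(es)
Matches found: []
Total: 0

0


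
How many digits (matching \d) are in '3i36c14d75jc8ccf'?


\d matches any digit 0-9.
Scanning '3i36c14d75jc8ccf':
  pos 0: '3' -> DIGIT
  pos 2: '3' -> DIGIT
  pos 3: '6' -> DIGIT
  pos 5: '1' -> DIGIT
  pos 6: '4' -> DIGIT
  pos 8: '7' -> DIGIT
  pos 9: '5' -> DIGIT
  pos 12: '8' -> DIGIT
Digits found: ['3', '3', '6', '1', '4', '7', '5', '8']
Total: 8

8


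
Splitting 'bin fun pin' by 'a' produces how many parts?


Splitting by 'a' breaks the string at each occurrence of the separator.
Text: 'bin fun pin'
Parts after split:
  Part 1: 'bin fun pin'
Total parts: 1

1


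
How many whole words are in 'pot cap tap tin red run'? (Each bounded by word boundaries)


Word boundaries (\b) mark the start/end of each word.
Text: 'pot cap tap tin red run'
Splitting by whitespace:
  Word 1: 'pot'
  Word 2: 'cap'
  Word 3: 'tap'
  Word 4: 'tin'
  Word 5: 'red'
  Word 6: 'run'
Total whole words: 6

6


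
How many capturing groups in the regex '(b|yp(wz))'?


To count capturing groups, count each '(' that starts a group.
Pattern: '(b|yp(wz))'
Walking through the pattern:
  Position 0: '(' -> group #1
  Position 5: '(' -> group #2
Total capturing groups: 2

2


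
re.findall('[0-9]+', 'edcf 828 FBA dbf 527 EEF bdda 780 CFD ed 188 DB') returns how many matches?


Pattern '[0-9]+' finds one or more digits.
Text: 'edcf 828 FBA dbf 527 EEF bdda 780 CFD ed 188 DB'
Scanning for matches:
  Match 1: '828'
  Match 2: '527'
  Match 3: '780'
  Match 4: '188'
Total matches: 4

4


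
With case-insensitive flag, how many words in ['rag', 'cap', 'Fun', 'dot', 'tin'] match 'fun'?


Case-insensitive matching: compare each word's lowercase form to 'fun'.
  'rag' -> lower='rag' -> no
  'cap' -> lower='cap' -> no
  'Fun' -> lower='fun' -> MATCH
  'dot' -> lower='dot' -> no
  'tin' -> lower='tin' -> no
Matches: ['Fun']
Count: 1

1


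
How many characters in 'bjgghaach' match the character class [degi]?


Character class [degi] matches any of: {d, e, g, i}
Scanning string 'bjgghaach' character by character:
  pos 0: 'b' -> no
  pos 1: 'j' -> no
  pos 2: 'g' -> MATCH
  pos 3: 'g' -> MATCH
  pos 4: 'h' -> no
  pos 5: 'a' -> no
  pos 6: 'a' -> no
  pos 7: 'c' -> no
  pos 8: 'h' -> no
Total matches: 2

2


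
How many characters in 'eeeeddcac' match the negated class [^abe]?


Negated class [^abe] matches any char NOT in {a, b, e}
Scanning 'eeeeddcac':
  pos 0: 'e' -> no (excluded)
  pos 1: 'e' -> no (excluded)
  pos 2: 'e' -> no (excluded)
  pos 3: 'e' -> no (excluded)
  pos 4: 'd' -> MATCH
  pos 5: 'd' -> MATCH
  pos 6: 'c' -> MATCH
  pos 7: 'a' -> no (excluded)
  pos 8: 'c' -> MATCH
Total matches: 4

4


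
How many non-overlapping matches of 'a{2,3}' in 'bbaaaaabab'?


Pattern 'a{2,3}' matches between 2 and 3 consecutive a's (greedy).
String: 'bbaaaaabab'
Finding runs of a's and applying greedy matching:
  Run at pos 2: 'aaaaa' (length 5)
  Run at pos 8: 'a' (length 1)
Matches: ['aaa', 'aa']
Count: 2

2


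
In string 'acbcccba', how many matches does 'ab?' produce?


Pattern 'ab?' matches 'a' optionally followed by 'b'.
String: 'acbcccba'
Scanning left to right for 'a' then checking next char:
  Match 1: 'a' (a not followed by b)
  Match 2: 'a' (a not followed by b)
Total matches: 2

2


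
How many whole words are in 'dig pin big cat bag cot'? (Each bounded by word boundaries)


Word boundaries (\b) mark the start/end of each word.
Text: 'dig pin big cat bag cot'
Splitting by whitespace:
  Word 1: 'dig'
  Word 2: 'pin'
  Word 3: 'big'
  Word 4: 'cat'
  Word 5: 'bag'
  Word 6: 'cot'
Total whole words: 6

6


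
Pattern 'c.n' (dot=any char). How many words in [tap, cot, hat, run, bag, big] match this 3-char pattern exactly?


Pattern 'c.n' means: starts with 'c', any single char, ends with 'n'.
Checking each word (must be exactly 3 chars):
  'tap' (len=3): no
  'cot' (len=3): no
  'hat' (len=3): no
  'run' (len=3): no
  'bag' (len=3): no
  'big' (len=3): no
Matching words: []
Total: 0

0


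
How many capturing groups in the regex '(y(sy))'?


To count capturing groups, count each '(' that starts a group.
Pattern: '(y(sy))'
Walking through the pattern:
  Position 0: '(' -> group #1
  Position 2: '(' -> group #2
Total capturing groups: 2

2


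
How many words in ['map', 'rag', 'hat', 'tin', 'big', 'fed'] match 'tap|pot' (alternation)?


Alternation 'tap|pot' matches either 'tap' or 'pot'.
Checking each word:
  'map' -> no
  'rag' -> no
  'hat' -> no
  'tin' -> no
  'big' -> no
  'fed' -> no
Matches: []
Count: 0

0


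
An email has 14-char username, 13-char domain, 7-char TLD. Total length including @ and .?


An email address has format: username@domain.tld
Username length: 14
'@' character: 1
Domain length: 13
'.' character: 1
TLD length: 7
Total = 14 + 1 + 13 + 1 + 7 = 36

36


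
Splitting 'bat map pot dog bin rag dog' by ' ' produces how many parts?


Splitting by ' ' breaks the string at each occurrence of the separator.
Text: 'bat map pot dog bin rag dog'
Parts after split:
  Part 1: 'bat'
  Part 2: 'map'
  Part 3: 'pot'
  Part 4: 'dog'
  Part 5: 'bin'
  Part 6: 'rag'
  Part 7: 'dog'
Total parts: 7

7


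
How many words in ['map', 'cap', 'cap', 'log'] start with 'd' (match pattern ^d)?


Pattern ^d anchors to start of word. Check which words begin with 'd':
  'map' -> no
  'cap' -> no
  'cap' -> no
  'log' -> no
Matching words: []
Count: 0

0


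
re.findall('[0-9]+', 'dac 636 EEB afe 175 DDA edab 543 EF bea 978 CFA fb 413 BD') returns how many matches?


Pattern '[0-9]+' finds one or more digits.
Text: 'dac 636 EEB afe 175 DDA edab 543 EF bea 978 CFA fb 413 BD'
Scanning for matches:
  Match 1: '636'
  Match 2: '175'
  Match 3: '543'
  Match 4: '978'
  Match 5: '413'
Total matches: 5

5


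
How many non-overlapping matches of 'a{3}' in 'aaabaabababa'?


Pattern 'a{3}' matches exactly 3 consecutive a's (greedy, non-overlapping).
String: 'aaabaabababa'
Scanning for runs of a's:
  Run at pos 0: 'aaa' (length 3) -> 1 match(es)
  Run at pos 4: 'aa' (length 2) -> 0 match(es)
  Run at pos 7: 'a' (length 1) -> 0 match(es)
  Run at pos 9: 'a' (length 1) -> 0 match(es)
  Run at pos 11: 'a' (length 1) -> 0 match(es)
Matches found: ['aaa']
Total: 1

1


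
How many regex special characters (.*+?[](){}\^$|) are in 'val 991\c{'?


Regex special characters are: . * + ? [ ] ( ) { } \ ^ $ |
Scanning 'val 991\c{':
  pos 7: '\' -> SPECIAL
  pos 9: '{' -> SPECIAL
Special chars found: ['\\', '{']
Total: 2

2


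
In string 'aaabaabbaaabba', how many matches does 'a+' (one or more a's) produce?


Pattern 'a+' matches one or more consecutive a's.
String: 'aaabaabbaaabba'
Scanning for runs of a:
  Match 1: 'aaa' (length 3)
  Match 2: 'aa' (length 2)
  Match 3: 'aaa' (length 3)
  Match 4: 'a' (length 1)
Total matches: 4

4


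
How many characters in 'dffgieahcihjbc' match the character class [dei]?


Character class [dei] matches any of: {d, e, i}
Scanning string 'dffgieahcihjbc' character by character:
  pos 0: 'd' -> MATCH
  pos 1: 'f' -> no
  pos 2: 'f' -> no
  pos 3: 'g' -> no
  pos 4: 'i' -> MATCH
  pos 5: 'e' -> MATCH
  pos 6: 'a' -> no
  pos 7: 'h' -> no
  pos 8: 'c' -> no
  pos 9: 'i' -> MATCH
  pos 10: 'h' -> no
  pos 11: 'j' -> no
  pos 12: 'b' -> no
  pos 13: 'c' -> no
Total matches: 4

4


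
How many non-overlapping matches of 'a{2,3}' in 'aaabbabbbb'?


Pattern 'a{2,3}' matches between 2 and 3 consecutive a's (greedy).
String: 'aaabbabbbb'
Finding runs of a's and applying greedy matching:
  Run at pos 0: 'aaa' (length 3)
  Run at pos 5: 'a' (length 1)
Matches: ['aaa']
Count: 1

1


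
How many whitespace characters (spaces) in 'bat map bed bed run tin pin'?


\s matches whitespace characters (spaces, tabs, etc.).
Text: 'bat map bed bed run tin pin'
This text has 7 words separated by spaces.
Number of spaces = number of words - 1 = 7 - 1 = 6

6


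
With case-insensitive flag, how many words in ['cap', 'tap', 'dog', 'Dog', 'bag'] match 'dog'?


Case-insensitive matching: compare each word's lowercase form to 'dog'.
  'cap' -> lower='cap' -> no
  'tap' -> lower='tap' -> no
  'dog' -> lower='dog' -> MATCH
  'Dog' -> lower='dog' -> MATCH
  'bag' -> lower='bag' -> no
Matches: ['dog', 'Dog']
Count: 2

2


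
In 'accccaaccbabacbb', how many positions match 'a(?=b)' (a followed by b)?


Lookahead 'a(?=b)' matches 'a' only when followed by 'b'.
String: 'accccaaccbabacbb'
Checking each position where char is 'a':
  pos 0: 'a' -> no (next='c')
  pos 5: 'a' -> no (next='a')
  pos 6: 'a' -> no (next='c')
  pos 10: 'a' -> MATCH (next='b')
  pos 12: 'a' -> no (next='c')
Matching positions: [10]
Count: 1

1


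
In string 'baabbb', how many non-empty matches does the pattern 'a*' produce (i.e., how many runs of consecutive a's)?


Pattern 'a*' matches zero or more a's. We want non-empty runs of consecutive a's.
String: 'baabbb'
Walking through the string to find runs of a's:
  Run 1: positions 1-2 -> 'aa'
Non-empty runs found: ['aa']
Count: 1

1


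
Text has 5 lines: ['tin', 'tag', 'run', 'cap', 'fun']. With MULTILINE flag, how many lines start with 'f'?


With MULTILINE flag, ^ matches the start of each line.
Lines: ['tin', 'tag', 'run', 'cap', 'fun']
Checking which lines start with 'f':
  Line 1: 'tin' -> no
  Line 2: 'tag' -> no
  Line 3: 'run' -> no
  Line 4: 'cap' -> no
  Line 5: 'fun' -> MATCH
Matching lines: ['fun']
Count: 1

1


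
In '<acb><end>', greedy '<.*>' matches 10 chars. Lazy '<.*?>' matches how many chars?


Greedy '<.*>' tries to match as MUCH as possible.
Lazy '<.*?>' tries to match as LITTLE as possible.

String: '<acb><end>'
Greedy '<.*>' starts at first '<' and extends to the LAST '>': '<acb><end>' (10 chars)
Lazy '<.*?>' starts at first '<' and stops at the FIRST '>': '<acb>' (5 chars)

5


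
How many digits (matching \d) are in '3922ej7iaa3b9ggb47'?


\d matches any digit 0-9.
Scanning '3922ej7iaa3b9ggb47':
  pos 0: '3' -> DIGIT
  pos 1: '9' -> DIGIT
  pos 2: '2' -> DIGIT
  pos 3: '2' -> DIGIT
  pos 6: '7' -> DIGIT
  pos 10: '3' -> DIGIT
  pos 12: '9' -> DIGIT
  pos 16: '4' -> DIGIT
  pos 17: '7' -> DIGIT
Digits found: ['3', '9', '2', '2', '7', '3', '9', '4', '7']
Total: 9

9


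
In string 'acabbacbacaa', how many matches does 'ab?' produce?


Pattern 'ab?' matches 'a' optionally followed by 'b'.
String: 'acabbacbacaa'
Scanning left to right for 'a' then checking next char:
  Match 1: 'a' (a not followed by b)
  Match 2: 'ab' (a followed by b)
  Match 3: 'a' (a not followed by b)
  Match 4: 'a' (a not followed by b)
  Match 5: 'a' (a not followed by b)
  Match 6: 'a' (a not followed by b)
Total matches: 6

6


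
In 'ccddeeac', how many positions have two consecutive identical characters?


Looking for consecutive identical characters in 'ccddeeac':
  pos 0-1: 'c' vs 'c' -> MATCH ('cc')
  pos 1-2: 'c' vs 'd' -> different
  pos 2-3: 'd' vs 'd' -> MATCH ('dd')
  pos 3-4: 'd' vs 'e' -> different
  pos 4-5: 'e' vs 'e' -> MATCH ('ee')
  pos 5-6: 'e' vs 'a' -> different
  pos 6-7: 'a' vs 'c' -> different
Consecutive identical pairs: ['cc', 'dd', 'ee']
Count: 3

3


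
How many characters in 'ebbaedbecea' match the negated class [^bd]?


Negated class [^bd] matches any char NOT in {b, d}
Scanning 'ebbaedbecea':
  pos 0: 'e' -> MATCH
  pos 1: 'b' -> no (excluded)
  pos 2: 'b' -> no (excluded)
  pos 3: 'a' -> MATCH
  pos 4: 'e' -> MATCH
  pos 5: 'd' -> no (excluded)
  pos 6: 'b' -> no (excluded)
  pos 7: 'e' -> MATCH
  pos 8: 'c' -> MATCH
  pos 9: 'e' -> MATCH
  pos 10: 'a' -> MATCH
Total matches: 7

7


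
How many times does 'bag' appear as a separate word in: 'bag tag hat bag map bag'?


Scanning each word for exact match 'bag':
  Word 1: 'bag' -> MATCH
  Word 2: 'tag' -> no
  Word 3: 'hat' -> no
  Word 4: 'bag' -> MATCH
  Word 5: 'map' -> no
  Word 6: 'bag' -> MATCH
Total matches: 3

3


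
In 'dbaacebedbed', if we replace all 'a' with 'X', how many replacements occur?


re.sub('a', 'X', text) replaces every occurrence of 'a' with 'X'.
Text: 'dbaacebedbed'
Scanning for 'a':
  pos 2: 'a' -> replacement #1
  pos 3: 'a' -> replacement #2
Total replacements: 2

2


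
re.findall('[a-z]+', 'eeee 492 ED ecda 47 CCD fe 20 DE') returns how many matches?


Pattern '[a-z]+' finds one or more lowercase letters.
Text: 'eeee 492 ED ecda 47 CCD fe 20 DE'
Scanning for matches:
  Match 1: 'eeee'
  Match 2: 'ecda'
  Match 3: 'fe'
Total matches: 3

3


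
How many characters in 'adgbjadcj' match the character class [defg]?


Character class [defg] matches any of: {d, e, f, g}
Scanning string 'adgbjadcj' character by character:
  pos 0: 'a' -> no
  pos 1: 'd' -> MATCH
  pos 2: 'g' -> MATCH
  pos 3: 'b' -> no
  pos 4: 'j' -> no
  pos 5: 'a' -> no
  pos 6: 'd' -> MATCH
  pos 7: 'c' -> no
  pos 8: 'j' -> no
Total matches: 3

3


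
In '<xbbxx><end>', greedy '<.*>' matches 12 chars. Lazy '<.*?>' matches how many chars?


Greedy '<.*>' tries to match as MUCH as possible.
Lazy '<.*?>' tries to match as LITTLE as possible.

String: '<xbbxx><end>'
Greedy '<.*>' starts at first '<' and extends to the LAST '>': '<xbbxx><end>' (12 chars)
Lazy '<.*?>' starts at first '<' and stops at the FIRST '>': '<xbbxx>' (7 chars)

7


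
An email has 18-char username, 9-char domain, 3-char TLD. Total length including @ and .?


An email address has format: username@domain.tld
Username length: 18
'@' character: 1
Domain length: 9
'.' character: 1
TLD length: 3
Total = 18 + 1 + 9 + 1 + 3 = 32

32


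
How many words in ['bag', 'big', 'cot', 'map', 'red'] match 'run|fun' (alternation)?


Alternation 'run|fun' matches either 'run' or 'fun'.
Checking each word:
  'bag' -> no
  'big' -> no
  'cot' -> no
  'map' -> no
  'red' -> no
Matches: []
Count: 0

0


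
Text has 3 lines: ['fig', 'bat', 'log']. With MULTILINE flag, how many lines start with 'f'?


With MULTILINE flag, ^ matches the start of each line.
Lines: ['fig', 'bat', 'log']
Checking which lines start with 'f':
  Line 1: 'fig' -> MATCH
  Line 2: 'bat' -> no
  Line 3: 'log' -> no
Matching lines: ['fig']
Count: 1

1
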